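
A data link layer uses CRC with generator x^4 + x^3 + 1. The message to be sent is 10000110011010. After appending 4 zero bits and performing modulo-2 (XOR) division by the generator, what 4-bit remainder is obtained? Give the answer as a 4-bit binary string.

Append 4 zeros: 100001100110100000. Divide by 11001 (XOR where the leading bit is 1):
  pos 0: 10000 XOR 11001 = 01001
  pos 1: 10011 XOR 11001 = 01010
  pos 2: 10101 XOR 11001 = 01100
  pos 3: 11000 XOR 11001 = 00001
  pos 7: 10110 XOR 11001 = 01111
  pos 8: 11111 XOR 11001 = 00110
  pos 10: 11000 XOR 11001 = 00001
Remainder (last 4 bits) = 1000. This is the CRC / FCS.

1000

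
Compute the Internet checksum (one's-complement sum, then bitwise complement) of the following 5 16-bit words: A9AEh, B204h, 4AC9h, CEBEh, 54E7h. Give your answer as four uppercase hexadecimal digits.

35DD

One's-complement addition (fold any carry out of bit 15 back into bit 0):
  0xA9AE + 0xB204 = 0x15BB2 → wrap carry → 0x5BB3
  0x5BB3 + 0x4AC9 = 0x0A67C
  0xA67C + 0xCEBE = 0x1753A → wrap carry → 0x753B
  0x753B + 0x54E7 = 0x0CA22
One's-complement sum = 0xCA22.
Checksum = ~0xCA22 & 0xFFFF = 0x35DD.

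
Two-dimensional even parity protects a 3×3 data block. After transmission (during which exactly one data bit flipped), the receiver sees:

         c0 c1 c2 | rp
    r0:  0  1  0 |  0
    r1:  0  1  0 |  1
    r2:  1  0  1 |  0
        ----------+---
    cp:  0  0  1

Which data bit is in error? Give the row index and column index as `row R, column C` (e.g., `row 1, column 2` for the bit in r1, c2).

Recompute each row's even parity and compare to rp:
  r0: data parity 1, sent rp 0 → mismatch
  r1: data parity 1, sent rp 1 → ok
  r2: data parity 0, sent rp 0 → ok
Recompute each column's even parity and compare to cp:
  c0: data parity 1, sent cp 0 → mismatch
  c1: data parity 0, sent cp 0 → ok
  c2: data parity 1, sent cp 1 → ok
Exactly one row (r0) and one column (c0) fail → the flipped bit is at their intersection.

row 0, column 0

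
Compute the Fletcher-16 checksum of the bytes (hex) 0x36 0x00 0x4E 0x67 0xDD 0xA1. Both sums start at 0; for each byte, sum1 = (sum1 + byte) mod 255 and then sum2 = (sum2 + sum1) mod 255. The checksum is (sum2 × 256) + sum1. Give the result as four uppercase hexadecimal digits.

126B

Running sums (mod 255):
  after byte 0 (0x36): sum1=54, sum2=54
  after byte 1 (0x00): sum1=54, sum2=108
  after byte 2 (0x4E): sum1=132, sum2=240
  after byte 3 (0x67): sum1=235, sum2=220
  after byte 4 (0xDD): sum1=201, sum2=166
  after byte 5 (0xA1): sum1=107, sum2=18
Checksum = sum2·256 + sum1 = 18·256 + 107 = 4715 = 0x126B.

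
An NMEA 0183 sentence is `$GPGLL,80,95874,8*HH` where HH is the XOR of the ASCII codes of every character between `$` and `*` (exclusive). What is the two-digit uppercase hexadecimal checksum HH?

7B

XOR the ASCII codes of the payload characters:
  'G' = 0x47 → acc = 0x47
  'P' = 0x50 → acc = 0x17
  'G' = 0x47 → acc = 0x50
  'L' = 0x4C → acc = 0x1C
  'L' = 0x4C → acc = 0x50
  ',' = 0x2C → acc = 0x7C
  '8' = 0x38 → acc = 0x44
  '0' = 0x30 → acc = 0x74
  ',' = 0x2C → acc = 0x58
  '9' = 0x39 → acc = 0x61
  '5' = 0x35 → acc = 0x54
  '8' = 0x38 → acc = 0x6C
  '7' = 0x37 → acc = 0x5B
  '4' = 0x34 → acc = 0x6F
  ',' = 0x2C → acc = 0x43
  '8' = 0x38 → acc = 0x7B
Checksum = 0x7B.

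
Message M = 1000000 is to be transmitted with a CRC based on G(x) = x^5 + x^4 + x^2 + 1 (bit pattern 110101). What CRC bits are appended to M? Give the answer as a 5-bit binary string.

01110

Append 5 zeros: 100000000000. Divide by 110101 (XOR where the leading bit is 1):
  pos 0: 100000 XOR 110101 = 010101
  pos 1: 101010 XOR 110101 = 011111
  pos 2: 111110 XOR 110101 = 001011
  pos 4: 101100 XOR 110101 = 011001
  pos 5: 110010 XOR 110101 = 000111
Remainder (last 5 bits) = 01110. This is the CRC / FCS.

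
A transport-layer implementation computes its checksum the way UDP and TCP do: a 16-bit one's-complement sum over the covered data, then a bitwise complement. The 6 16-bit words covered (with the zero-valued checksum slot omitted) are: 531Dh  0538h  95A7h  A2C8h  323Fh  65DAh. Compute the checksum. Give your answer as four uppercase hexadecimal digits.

D720

One's-complement addition (fold any carry out of bit 15 back into bit 0):
  0x531D + 0x0538 = 0x05855
  0x5855 + 0x95A7 = 0x0EDFC
  0xEDFC + 0xA2C8 = 0x190C4 → wrap carry → 0x90C5
  0x90C5 + 0x323F = 0x0C304
  0xC304 + 0x65DA = 0x128DE → wrap carry → 0x28DF
One's-complement sum = 0x28DF.
Checksum = ~0x28DF & 0xFFFF = 0xD720.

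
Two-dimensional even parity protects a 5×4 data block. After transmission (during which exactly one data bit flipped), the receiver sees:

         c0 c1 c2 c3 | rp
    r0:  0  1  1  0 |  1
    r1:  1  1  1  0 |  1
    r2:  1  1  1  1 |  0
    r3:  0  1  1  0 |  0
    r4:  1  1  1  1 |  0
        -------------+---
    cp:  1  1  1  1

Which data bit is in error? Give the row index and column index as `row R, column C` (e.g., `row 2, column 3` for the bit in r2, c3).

row 0, column 3

Recompute each row's even parity and compare to rp:
  r0: data parity 0, sent rp 1 → mismatch
  r1: data parity 1, sent rp 1 → ok
  r2: data parity 0, sent rp 0 → ok
  r3: data parity 0, sent rp 0 → ok
  r4: data parity 0, sent rp 0 → ok
Recompute each column's even parity and compare to cp:
  c0: data parity 1, sent cp 1 → ok
  c1: data parity 1, sent cp 1 → ok
  c2: data parity 1, sent cp 1 → ok
  c3: data parity 0, sent cp 1 → mismatch
Exactly one row (r0) and one column (c3) fail → the flipped bit is at their intersection.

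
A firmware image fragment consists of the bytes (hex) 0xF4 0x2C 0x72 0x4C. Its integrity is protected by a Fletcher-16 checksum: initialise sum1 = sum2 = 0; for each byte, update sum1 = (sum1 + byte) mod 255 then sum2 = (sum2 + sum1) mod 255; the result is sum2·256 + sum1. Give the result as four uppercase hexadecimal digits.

89DF

Running sums (mod 255):
  after byte 0 (0xF4): sum1=244, sum2=244
  after byte 1 (0x2C): sum1=33, sum2=22
  after byte 2 (0x72): sum1=147, sum2=169
  after byte 3 (0x4C): sum1=223, sum2=137
Checksum = sum2·256 + sum1 = 137·256 + 223 = 35295 = 0x89DF.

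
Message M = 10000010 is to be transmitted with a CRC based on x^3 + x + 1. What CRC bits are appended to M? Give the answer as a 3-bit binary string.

101

Append 3 zeros: 10000010000. Divide by 1011 (XOR where the leading bit is 1):
  pos 0: 1000 XOR 1011 = 0011
  pos 2: 1100 XOR 1011 = 0111
  pos 3: 1111 XOR 1011 = 0100
  pos 4: 1000 XOR 1011 = 0011
  pos 6: 1100 XOR 1011 = 0111
  pos 7: 1110 XOR 1011 = 0101
Remainder (last 3 bits) = 101. This is the CRC / FCS.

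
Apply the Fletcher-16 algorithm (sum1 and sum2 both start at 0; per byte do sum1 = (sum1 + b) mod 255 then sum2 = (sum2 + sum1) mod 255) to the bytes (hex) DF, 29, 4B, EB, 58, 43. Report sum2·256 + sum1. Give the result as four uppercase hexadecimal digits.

Running sums (mod 255):
  after byte 0 (DF): sum1=223, sum2=223
  after byte 1 (29): sum1=9, sum2=232
  after byte 2 (4B): sum1=84, sum2=61
  after byte 3 (EB): sum1=64, sum2=125
  after byte 4 (58): sum1=152, sum2=22
  after byte 5 (43): sum1=219, sum2=241
Checksum = sum2·256 + sum1 = 241·256 + 219 = 61915 = 0xF1DB.

F1DB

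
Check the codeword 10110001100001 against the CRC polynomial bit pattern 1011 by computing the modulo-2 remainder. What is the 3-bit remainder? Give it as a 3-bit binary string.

011

Modulo-2 division of 10110001100001 by 1011:
  pos 0: 1011 XOR 1011 = 0000
  pos 7: 1100 XOR 1011 = 0111
  pos 8: 1110 XOR 1011 = 0101
  pos 9: 1010 XOR 1011 = 0001
Remainder = 011 (nonzero — an error is detected).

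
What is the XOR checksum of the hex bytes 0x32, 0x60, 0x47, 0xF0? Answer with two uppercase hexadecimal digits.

E5

XOR the bytes together:
  start with 0x32
  0x32 ⊕ 0x60 = 0x52
  0x52 ⊕ 0x47 = 0x15
  0x15 ⊕ 0xF0 = 0xE5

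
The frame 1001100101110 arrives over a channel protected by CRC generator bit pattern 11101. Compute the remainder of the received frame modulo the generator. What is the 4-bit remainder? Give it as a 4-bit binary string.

Modulo-2 division of 1001100101110 by 11101:
  pos 0: 10011 XOR 11101 = 01110
  pos 1: 11100 XOR 11101 = 00001
  pos 5: 10101 XOR 11101 = 01000
  pos 6: 10001 XOR 11101 = 01100
  pos 7: 11001 XOR 11101 = 00100
Remainder = 1000 (nonzero — an error is detected).

1000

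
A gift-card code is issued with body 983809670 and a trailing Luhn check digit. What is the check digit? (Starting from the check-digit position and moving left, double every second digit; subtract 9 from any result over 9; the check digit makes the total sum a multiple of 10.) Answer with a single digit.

0

Partial digits right→left: 0 7 6 9 0 8 3 8 9
Double every second digit counting from the check-digit position (so the 1st, 3rd, 5th, ... of the partial from the right).
  doubled (with −9 where >9): 0 3 0 6 9 → sum 18
  kept as-is: 7 9 8 8 → sum 32
Total = 18 + 32 = 50.
Check digit = (10 − (50 mod 10)) mod 10 = 0.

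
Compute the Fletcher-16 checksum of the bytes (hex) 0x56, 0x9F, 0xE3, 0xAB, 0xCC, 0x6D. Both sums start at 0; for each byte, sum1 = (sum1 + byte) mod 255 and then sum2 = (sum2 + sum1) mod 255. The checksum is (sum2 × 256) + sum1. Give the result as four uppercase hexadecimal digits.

Running sums (mod 255):
  after byte 0 (0x56): sum1=86, sum2=86
  after byte 1 (0x9F): sum1=245, sum2=76
  after byte 2 (0xE3): sum1=217, sum2=38
  after byte 3 (0xAB): sum1=133, sum2=171
  after byte 4 (0xCC): sum1=82, sum2=253
  after byte 5 (0x6D): sum1=191, sum2=189
Checksum = sum2·256 + sum1 = 189·256 + 191 = 48575 = 0xBDBF.

BDBF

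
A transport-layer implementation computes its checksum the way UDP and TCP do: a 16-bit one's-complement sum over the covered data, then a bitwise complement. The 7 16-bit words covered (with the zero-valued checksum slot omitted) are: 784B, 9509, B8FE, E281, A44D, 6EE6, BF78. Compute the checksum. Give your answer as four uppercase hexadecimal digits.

847D

One's-complement addition (fold any carry out of bit 15 back into bit 0):
  0x784B + 0x9509 = 0x10D54 → wrap carry → 0x0D55
  0x0D55 + 0xB8FE = 0x0C653
  0xC653 + 0xE281 = 0x1A8D4 → wrap carry → 0xA8D5
  0xA8D5 + 0xA44D = 0x14D22 → wrap carry → 0x4D23
  0x4D23 + 0x6EE6 = 0x0BC09
  0xBC09 + 0xBF78 = 0x17B81 → wrap carry → 0x7B82
One's-complement sum = 0x7B82.
Checksum = ~0x7B82 & 0xFFFF = 0x847D.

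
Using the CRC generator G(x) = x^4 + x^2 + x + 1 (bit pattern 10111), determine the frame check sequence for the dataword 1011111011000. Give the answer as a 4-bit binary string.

Append 4 zeros: 10111110110000000. Divide by 10111 (XOR where the leading bit is 1):
  pos 0: 10111 XOR 10111 = 00000
  pos 5: 11011 XOR 10111 = 01100
  pos 6: 11000 XOR 10111 = 01111
  pos 7: 11110 XOR 10111 = 01001
  pos 8: 10010 XOR 10111 = 00101
  pos 10: 10100 XOR 10111 = 00011
Remainder (last 4 bits) = 1100. This is the CRC / FCS.

1100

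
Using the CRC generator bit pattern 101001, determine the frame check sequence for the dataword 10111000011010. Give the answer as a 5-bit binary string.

Append 5 zeros: 1011100001101000000. Divide by 101001 (XOR where the leading bit is 1):
  pos 0: 101110 XOR 101001 = 000111
  pos 3: 111000 XOR 101001 = 010001
  pos 4: 100011 XOR 101001 = 001010
  pos 6: 101010 XOR 101001 = 000011
  pos 10: 111000 XOR 101001 = 010001
  pos 11: 100010 XOR 101001 = 001011
  pos 13: 101100 XOR 101001 = 000101
Remainder (last 5 bits) = 00101. This is the CRC / FCS.

00101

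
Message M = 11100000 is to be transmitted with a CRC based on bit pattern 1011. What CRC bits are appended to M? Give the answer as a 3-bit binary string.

Append 3 zeros: 11100000000. Divide by 1011 (XOR where the leading bit is 1):
  pos 0: 1110 XOR 1011 = 0101
  pos 1: 1010 XOR 1011 = 0001
  pos 4: 1000 XOR 1011 = 0011
  pos 6: 1100 XOR 1011 = 0111
  pos 7: 1110 XOR 1011 = 0101
Remainder (last 3 bits) = 101. This is the CRC / FCS.

101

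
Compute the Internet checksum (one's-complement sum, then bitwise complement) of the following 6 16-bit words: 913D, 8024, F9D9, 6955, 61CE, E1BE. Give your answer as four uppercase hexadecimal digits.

47E1

One's-complement addition (fold any carry out of bit 15 back into bit 0):
  0x913D + 0x8024 = 0x11161 → wrap carry → 0x1162
  0x1162 + 0xF9D9 = 0x10B3B → wrap carry → 0x0B3C
  0x0B3C + 0x6955 = 0x07491
  0x7491 + 0x61CE = 0x0D65F
  0xD65F + 0xE1BE = 0x1B81D → wrap carry → 0xB81E
One's-complement sum = 0xB81E.
Checksum = ~0xB81E & 0xFFFF = 0x47E1.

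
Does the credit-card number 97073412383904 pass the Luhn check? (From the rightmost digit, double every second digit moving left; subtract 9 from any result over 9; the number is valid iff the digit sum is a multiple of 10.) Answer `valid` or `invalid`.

From the right, keep odd positions and double even positions (subtract 9 from any doubled value over 9):
  doubled (positions 2,4,...): 0 6 6 2 6 0 9 → sum 29
  kept (positions 1,3,...): 4 9 8 2 4 7 7 → sum 41
Total = 70.
70 mod 10 = 0, so the number is valid.

valid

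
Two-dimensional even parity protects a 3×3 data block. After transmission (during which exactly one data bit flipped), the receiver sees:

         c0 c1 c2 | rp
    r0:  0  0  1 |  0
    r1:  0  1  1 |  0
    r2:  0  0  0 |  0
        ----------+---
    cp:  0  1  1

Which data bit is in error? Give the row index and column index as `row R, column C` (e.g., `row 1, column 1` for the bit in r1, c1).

row 0, column 2

Recompute each row's even parity and compare to rp:
  r0: data parity 1, sent rp 0 → mismatch
  r1: data parity 0, sent rp 0 → ok
  r2: data parity 0, sent rp 0 → ok
Recompute each column's even parity and compare to cp:
  c0: data parity 0, sent cp 0 → ok
  c1: data parity 1, sent cp 1 → ok
  c2: data parity 0, sent cp 1 → mismatch
Exactly one row (r0) and one column (c2) fail → the flipped bit is at their intersection.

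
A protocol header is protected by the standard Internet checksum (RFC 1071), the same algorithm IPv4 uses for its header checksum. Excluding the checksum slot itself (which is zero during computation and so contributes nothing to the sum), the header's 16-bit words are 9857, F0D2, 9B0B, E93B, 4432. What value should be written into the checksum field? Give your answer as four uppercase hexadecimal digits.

One's-complement addition (fold any carry out of bit 15 back into bit 0):
  0x9857 + 0xF0D2 = 0x18929 → wrap carry → 0x892A
  0x892A + 0x9B0B = 0x12435 → wrap carry → 0x2436
  0x2436 + 0xE93B = 0x10D71 → wrap carry → 0x0D72
  0x0D72 + 0x4432 = 0x051A4
One's-complement sum = 0x51A4.
Checksum = ~0x51A4 & 0xFFFF = 0xAE5B.

AE5B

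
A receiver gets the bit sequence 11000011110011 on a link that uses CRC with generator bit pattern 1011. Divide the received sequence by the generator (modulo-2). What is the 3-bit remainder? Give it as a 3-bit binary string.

Modulo-2 division of 11000011110011 by 1011:
  pos 0: 1100 XOR 1011 = 0111
  pos 1: 1110 XOR 1011 = 0101
  pos 2: 1010 XOR 1011 = 0001
  pos 5: 1111 XOR 1011 = 0100
  pos 6: 1001 XOR 1011 = 0010
  pos 8: 1000 XOR 1011 = 0011
  pos 10: 1111 XOR 1011 = 0100
Remainder = 100 (nonzero — an error is detected).

100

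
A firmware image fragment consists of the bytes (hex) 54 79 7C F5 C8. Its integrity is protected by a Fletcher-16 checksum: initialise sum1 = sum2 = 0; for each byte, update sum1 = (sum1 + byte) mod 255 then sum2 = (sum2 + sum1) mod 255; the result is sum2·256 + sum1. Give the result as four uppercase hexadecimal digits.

B509

Running sums (mod 255):
  after byte 0 (54): sum1=84, sum2=84
  after byte 1 (79): sum1=205, sum2=34
  after byte 2 (7C): sum1=74, sum2=108
  after byte 3 (F5): sum1=64, sum2=172
  after byte 4 (C8): sum1=9, sum2=181
Checksum = sum2·256 + sum1 = 181·256 + 9 = 46345 = 0xB509.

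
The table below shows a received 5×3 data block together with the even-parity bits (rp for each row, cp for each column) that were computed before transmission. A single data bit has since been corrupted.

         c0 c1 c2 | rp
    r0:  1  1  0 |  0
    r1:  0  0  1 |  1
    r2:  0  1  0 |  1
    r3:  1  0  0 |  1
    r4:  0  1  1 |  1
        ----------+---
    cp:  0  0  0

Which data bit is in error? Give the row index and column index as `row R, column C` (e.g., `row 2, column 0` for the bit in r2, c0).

row 4, column 1

Recompute each row's even parity and compare to rp:
  r0: data parity 0, sent rp 0 → ok
  r1: data parity 1, sent rp 1 → ok
  r2: data parity 1, sent rp 1 → ok
  r3: data parity 1, sent rp 1 → ok
  r4: data parity 0, sent rp 1 → mismatch
Recompute each column's even parity and compare to cp:
  c0: data parity 0, sent cp 0 → ok
  c1: data parity 1, sent cp 0 → mismatch
  c2: data parity 0, sent cp 0 → ok
Exactly one row (r4) and one column (c1) fail → the flipped bit is at their intersection.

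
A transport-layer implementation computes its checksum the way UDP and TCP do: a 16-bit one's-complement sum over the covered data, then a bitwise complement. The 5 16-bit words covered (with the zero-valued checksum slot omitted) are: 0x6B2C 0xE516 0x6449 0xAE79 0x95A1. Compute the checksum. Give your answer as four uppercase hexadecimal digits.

0758

One's-complement addition (fold any carry out of bit 15 back into bit 0):
  0x6B2C + 0xE516 = 0x15042 → wrap carry → 0x5043
  0x5043 + 0x6449 = 0x0B48C
  0xB48C + 0xAE79 = 0x16305 → wrap carry → 0x6306
  0x6306 + 0x95A1 = 0x0F8A7
One's-complement sum = 0xF8A7.
Checksum = ~0xF8A7 & 0xFFFF = 0x0758.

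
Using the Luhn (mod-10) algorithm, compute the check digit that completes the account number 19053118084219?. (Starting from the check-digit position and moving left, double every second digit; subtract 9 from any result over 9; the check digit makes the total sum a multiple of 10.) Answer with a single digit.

Partial digits right→left: 9 1 2 4 8 0 8 1 1 3 5 0 9 1
Double every second digit counting from the check-digit position (so the 1st, 3rd, 5th, ... of the partial from the right).
  doubled (with −9 where >9): 9 4 7 7 2 1 9 → sum 39
  kept as-is: 1 4 0 1 3 0 1 → sum 10
Total = 39 + 10 = 49.
Check digit = (10 − (49 mod 10)) mod 10 = 1.

1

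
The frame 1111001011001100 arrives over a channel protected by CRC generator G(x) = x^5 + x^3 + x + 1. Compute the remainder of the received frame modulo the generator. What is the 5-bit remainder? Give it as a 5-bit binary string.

Modulo-2 division of 1111001011001100 by 101011:
  pos 0: 111100 XOR 101011 = 010111
  pos 1: 101111 XOR 101011 = 000100
  pos 4: 100011 XOR 101011 = 001000
  pos 6: 100000 XOR 101011 = 001011
  pos 8: 101111 XOR 101011 = 000100
Remainder = 10000 (nonzero — an error is detected).

10000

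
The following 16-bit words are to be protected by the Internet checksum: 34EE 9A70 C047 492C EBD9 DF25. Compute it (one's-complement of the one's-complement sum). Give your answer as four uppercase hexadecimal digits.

One's-complement addition (fold any carry out of bit 15 back into bit 0):
  0x34EE + 0x9A70 = 0x0CF5E
  0xCF5E + 0xC047 = 0x18FA5 → wrap carry → 0x8FA6
  0x8FA6 + 0x492C = 0x0D8D2
  0xD8D2 + 0xEBD9 = 0x1C4AB → wrap carry → 0xC4AC
  0xC4AC + 0xDF25 = 0x1A3D1 → wrap carry → 0xA3D2
One's-complement sum = 0xA3D2.
Checksum = ~0xA3D2 & 0xFFFF = 0x5C2D.

5C2D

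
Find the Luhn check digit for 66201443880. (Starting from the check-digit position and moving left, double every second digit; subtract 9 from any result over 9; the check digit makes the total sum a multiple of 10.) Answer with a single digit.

5

Partial digits right→left: 0 8 8 3 4 4 1 0 2 6 6
Double every second digit counting from the check-digit position (so the 1st, 3rd, 5th, ... of the partial from the right).
  doubled (with −9 where >9): 0 7 8 2 4 3 → sum 24
  kept as-is: 8 3 4 0 6 → sum 21
Total = 24 + 21 = 45.
Check digit = (10 − (45 mod 10)) mod 10 = 5.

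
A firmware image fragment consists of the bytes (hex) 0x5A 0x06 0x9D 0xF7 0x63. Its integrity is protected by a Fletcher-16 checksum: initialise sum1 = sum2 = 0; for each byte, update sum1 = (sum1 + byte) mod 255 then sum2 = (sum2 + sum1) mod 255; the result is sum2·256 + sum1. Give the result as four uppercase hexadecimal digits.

Running sums (mod 255):
  after byte 0 (0x5A): sum1=90, sum2=90
  after byte 1 (0x06): sum1=96, sum2=186
  after byte 2 (0x9D): sum1=253, sum2=184
  after byte 3 (0xF7): sum1=245, sum2=174
  after byte 4 (0x63): sum1=89, sum2=8
Checksum = sum2·256 + sum1 = 8·256 + 89 = 2137 = 0x0859.

0859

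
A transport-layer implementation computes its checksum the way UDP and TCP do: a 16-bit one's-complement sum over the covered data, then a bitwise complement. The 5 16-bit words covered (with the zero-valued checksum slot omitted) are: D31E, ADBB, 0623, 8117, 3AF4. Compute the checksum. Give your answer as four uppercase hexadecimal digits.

BCF6

One's-complement addition (fold any carry out of bit 15 back into bit 0):
  0xD31E + 0xADBB = 0x180D9 → wrap carry → 0x80DA
  0x80DA + 0x0623 = 0x086FD
  0x86FD + 0x8117 = 0x10814 → wrap carry → 0x0815
  0x0815 + 0x3AF4 = 0x04309
One's-complement sum = 0x4309.
Checksum = ~0x4309 & 0xFFFF = 0xBCF6.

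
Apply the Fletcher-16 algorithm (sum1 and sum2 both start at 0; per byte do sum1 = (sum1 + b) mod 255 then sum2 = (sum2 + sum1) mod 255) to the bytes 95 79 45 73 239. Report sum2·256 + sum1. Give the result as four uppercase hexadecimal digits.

2415

Running sums (mod 255):
  after byte 0 (95): sum1=95, sum2=95
  after byte 1 (79): sum1=174, sum2=14
  after byte 2 (45): sum1=219, sum2=233
  after byte 3 (73): sum1=37, sum2=15
  after byte 4 (239): sum1=21, sum2=36
Checksum = sum2·256 + sum1 = 36·256 + 21 = 9237 = 0x2415.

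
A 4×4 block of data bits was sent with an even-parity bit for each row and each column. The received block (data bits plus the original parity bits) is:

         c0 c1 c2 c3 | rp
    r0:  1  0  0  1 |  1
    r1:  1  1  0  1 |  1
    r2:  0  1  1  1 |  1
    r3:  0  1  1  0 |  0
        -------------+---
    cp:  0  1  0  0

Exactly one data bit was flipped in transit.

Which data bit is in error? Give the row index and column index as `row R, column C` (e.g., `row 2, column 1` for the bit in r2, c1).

Recompute each row's even parity and compare to rp:
  r0: data parity 0, sent rp 1 → mismatch
  r1: data parity 1, sent rp 1 → ok
  r2: data parity 1, sent rp 1 → ok
  r3: data parity 0, sent rp 0 → ok
Recompute each column's even parity and compare to cp:
  c0: data parity 0, sent cp 0 → ok
  c1: data parity 1, sent cp 1 → ok
  c2: data parity 0, sent cp 0 → ok
  c3: data parity 1, sent cp 0 → mismatch
Exactly one row (r0) and one column (c3) fail → the flipped bit is at their intersection.

row 0, column 3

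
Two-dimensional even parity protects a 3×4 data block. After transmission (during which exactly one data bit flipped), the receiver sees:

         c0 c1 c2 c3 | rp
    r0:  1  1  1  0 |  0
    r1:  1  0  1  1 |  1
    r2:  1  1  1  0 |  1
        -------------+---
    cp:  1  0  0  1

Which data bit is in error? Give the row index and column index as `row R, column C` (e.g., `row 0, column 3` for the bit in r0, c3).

row 0, column 2

Recompute each row's even parity and compare to rp:
  r0: data parity 1, sent rp 0 → mismatch
  r1: data parity 1, sent rp 1 → ok
  r2: data parity 1, sent rp 1 → ok
Recompute each column's even parity and compare to cp:
  c0: data parity 1, sent cp 1 → ok
  c1: data parity 0, sent cp 0 → ok
  c2: data parity 1, sent cp 0 → mismatch
  c3: data parity 1, sent cp 1 → ok
Exactly one row (r0) and one column (c2) fail → the flipped bit is at their intersection.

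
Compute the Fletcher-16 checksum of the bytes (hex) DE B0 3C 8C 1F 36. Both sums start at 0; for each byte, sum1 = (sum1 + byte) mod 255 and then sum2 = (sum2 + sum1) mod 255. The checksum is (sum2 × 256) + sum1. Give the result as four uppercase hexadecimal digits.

Running sums (mod 255):
  after byte 0 (DE): sum1=222, sum2=222
  after byte 1 (B0): sum1=143, sum2=110
  after byte 2 (3C): sum1=203, sum2=58
  after byte 3 (8C): sum1=88, sum2=146
  after byte 4 (1F): sum1=119, sum2=10
  after byte 5 (36): sum1=173, sum2=183
Checksum = sum2·256 + sum1 = 183·256 + 173 = 47021 = 0xB7AD.

B7AD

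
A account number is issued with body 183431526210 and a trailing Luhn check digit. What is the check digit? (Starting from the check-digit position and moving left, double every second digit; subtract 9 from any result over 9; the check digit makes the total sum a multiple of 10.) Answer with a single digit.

6

Partial digits right→left: 0 1 2 6 2 5 1 3 4 3 8 1
Double every second digit counting from the check-digit position (so the 1st, 3rd, 5th, ... of the partial from the right).
  doubled (with −9 where >9): 0 4 4 2 8 7 → sum 25
  kept as-is: 1 6 5 3 3 1 → sum 19
Total = 25 + 19 = 44.
Check digit = (10 − (44 mod 10)) mod 10 = 6.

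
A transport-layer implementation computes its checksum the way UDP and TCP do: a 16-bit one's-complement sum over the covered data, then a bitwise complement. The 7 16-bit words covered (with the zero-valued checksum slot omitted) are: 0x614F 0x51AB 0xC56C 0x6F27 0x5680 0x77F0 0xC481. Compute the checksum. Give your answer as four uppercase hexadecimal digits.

857E

One's-complement addition (fold any carry out of bit 15 back into bit 0):
  0x614F + 0x51AB = 0x0B2FA
  0xB2FA + 0xC56C = 0x17866 → wrap carry → 0x7867
  0x7867 + 0x6F27 = 0x0E78E
  0xE78E + 0x5680 = 0x13E0E → wrap carry → 0x3E0F
  0x3E0F + 0x77F0 = 0x0B5FF
  0xB5FF + 0xC481 = 0x17A80 → wrap carry → 0x7A81
One's-complement sum = 0x7A81.
Checksum = ~0x7A81 & 0xFFFF = 0x857E.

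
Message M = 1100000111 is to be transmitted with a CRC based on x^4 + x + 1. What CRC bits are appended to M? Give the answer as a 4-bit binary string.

Append 4 zeros: 11000001110000. Divide by 10011 (XOR where the leading bit is 1):
  pos 0: 11000 XOR 10011 = 01011
  pos 1: 10110 XOR 10011 = 00101
  pos 3: 10101 XOR 10011 = 00110
  pos 5: 11011 XOR 10011 = 01000
  pos 6: 10000 XOR 10011 = 00011
  pos 9: 11000 XOR 10011 = 01011
Remainder (last 4 bits) = 1011. This is the CRC / FCS.

1011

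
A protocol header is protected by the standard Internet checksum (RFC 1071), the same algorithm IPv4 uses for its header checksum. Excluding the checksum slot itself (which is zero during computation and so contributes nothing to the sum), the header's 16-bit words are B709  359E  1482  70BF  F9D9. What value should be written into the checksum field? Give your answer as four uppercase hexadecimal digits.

One's-complement addition (fold any carry out of bit 15 back into bit 0):
  0xB709 + 0x359E = 0x0ECA7
  0xECA7 + 0x1482 = 0x10129 → wrap carry → 0x012A
  0x012A + 0x70BF = 0x071E9
  0x71E9 + 0xF9D9 = 0x16BC2 → wrap carry → 0x6BC3
One's-complement sum = 0x6BC3.
Checksum = ~0x6BC3 & 0xFFFF = 0x943C.

943C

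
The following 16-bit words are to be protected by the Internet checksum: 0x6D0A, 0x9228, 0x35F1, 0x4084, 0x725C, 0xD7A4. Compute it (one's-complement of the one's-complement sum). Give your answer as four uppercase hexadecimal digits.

4056

One's-complement addition (fold any carry out of bit 15 back into bit 0):
  0x6D0A + 0x9228 = 0x0FF32
  0xFF32 + 0x35F1 = 0x13523 → wrap carry → 0x3524
  0x3524 + 0x4084 = 0x075A8
  0x75A8 + 0x725C = 0x0E804
  0xE804 + 0xD7A4 = 0x1BFA8 → wrap carry → 0xBFA9
One's-complement sum = 0xBFA9.
Checksum = ~0xBFA9 & 0xFFFF = 0x4056.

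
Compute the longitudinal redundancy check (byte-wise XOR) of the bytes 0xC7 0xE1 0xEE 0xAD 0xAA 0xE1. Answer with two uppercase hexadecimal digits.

XOR the bytes together:
  start with 0xC7
  0xC7 ⊕ 0xE1 = 0x26
  0x26 ⊕ 0xEE = 0xC8
  0xC8 ⊕ 0xAD = 0x65
  0x65 ⊕ 0xAA = 0xCF
  0xCF ⊕ 0xE1 = 0x2E

2E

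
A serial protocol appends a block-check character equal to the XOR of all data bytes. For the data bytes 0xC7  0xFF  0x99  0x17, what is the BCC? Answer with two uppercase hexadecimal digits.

XOR the bytes together:
  start with 0xC7
  0xC7 ⊕ 0xFF = 0x38
  0x38 ⊕ 0x99 = 0xA1
  0xA1 ⊕ 0x17 = 0xB6

B6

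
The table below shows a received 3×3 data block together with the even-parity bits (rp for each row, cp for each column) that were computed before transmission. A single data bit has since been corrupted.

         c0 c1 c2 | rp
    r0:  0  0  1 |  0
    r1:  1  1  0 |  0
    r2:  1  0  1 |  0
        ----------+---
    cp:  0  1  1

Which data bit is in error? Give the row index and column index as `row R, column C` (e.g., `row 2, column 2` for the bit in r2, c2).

row 0, column 2

Recompute each row's even parity and compare to rp:
  r0: data parity 1, sent rp 0 → mismatch
  r1: data parity 0, sent rp 0 → ok
  r2: data parity 0, sent rp 0 → ok
Recompute each column's even parity and compare to cp:
  c0: data parity 0, sent cp 0 → ok
  c1: data parity 1, sent cp 1 → ok
  c2: data parity 0, sent cp 1 → mismatch
Exactly one row (r0) and one column (c2) fail → the flipped bit is at their intersection.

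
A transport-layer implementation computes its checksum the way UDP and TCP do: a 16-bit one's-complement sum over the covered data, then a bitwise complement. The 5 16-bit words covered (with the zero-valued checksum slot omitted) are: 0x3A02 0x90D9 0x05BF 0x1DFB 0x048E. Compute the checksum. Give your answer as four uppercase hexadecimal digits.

0CDC

One's-complement addition (fold any carry out of bit 15 back into bit 0):
  0x3A02 + 0x90D9 = 0x0CADB
  0xCADB + 0x05BF = 0x0D09A
  0xD09A + 0x1DFB = 0x0EE95
  0xEE95 + 0x048E = 0x0F323
One's-complement sum = 0xF323.
Checksum = ~0xF323 & 0xFFFF = 0x0CDC.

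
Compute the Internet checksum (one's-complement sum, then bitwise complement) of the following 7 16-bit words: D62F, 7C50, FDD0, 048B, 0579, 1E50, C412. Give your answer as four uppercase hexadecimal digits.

One's-complement addition (fold any carry out of bit 15 back into bit 0):
  0xD62F + 0x7C50 = 0x1527F → wrap carry → 0x5280
  0x5280 + 0xFDD0 = 0x15050 → wrap carry → 0x5051
  0x5051 + 0x048B = 0x054DC
  0x54DC + 0x0579 = 0x05A55
  0x5A55 + 0x1E50 = 0x078A5
  0x78A5 + 0xC412 = 0x13CB7 → wrap carry → 0x3CB8
One's-complement sum = 0x3CB8.
Checksum = ~0x3CB8 & 0xFFFF = 0xC347.

C347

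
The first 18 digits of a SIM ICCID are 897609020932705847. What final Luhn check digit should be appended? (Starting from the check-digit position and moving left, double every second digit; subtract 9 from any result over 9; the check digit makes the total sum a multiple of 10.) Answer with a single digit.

6

Partial digits right→left: 7 4 8 5 0 7 2 3 9 0 2 0 9 0 6 7 9 8
Double every second digit counting from the check-digit position (so the 1st, 3rd, 5th, ... of the partial from the right).
  doubled (with −9 where >9): 5 7 0 4 9 4 9 3 9 → sum 50
  kept as-is: 4 5 7 3 0 0 0 7 8 → sum 34
Total = 50 + 34 = 84.
Check digit = (10 − (84 mod 10)) mod 10 = 6.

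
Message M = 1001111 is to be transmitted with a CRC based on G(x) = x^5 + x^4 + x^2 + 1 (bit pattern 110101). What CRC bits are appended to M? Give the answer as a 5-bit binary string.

11001

Append 5 zeros: 100111100000. Divide by 110101 (XOR where the leading bit is 1):
  pos 0: 100111 XOR 110101 = 010010
  pos 1: 100101 XOR 110101 = 010000
  pos 2: 100000 XOR 110101 = 010101
  pos 3: 101010 XOR 110101 = 011111
  pos 4: 111110 XOR 110101 = 001011
  pos 6: 101100 XOR 110101 = 011001
Remainder (last 5 bits) = 11001. This is the CRC / FCS.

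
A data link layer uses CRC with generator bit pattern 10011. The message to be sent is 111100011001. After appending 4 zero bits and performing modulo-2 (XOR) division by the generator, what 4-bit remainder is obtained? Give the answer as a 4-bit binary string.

0111

Append 4 zeros: 1111000110010000. Divide by 10011 (XOR where the leading bit is 1):
  pos 0: 11110 XOR 10011 = 01101
  pos 1: 11010 XOR 10011 = 01001
  pos 2: 10010 XOR 10011 = 00001
  pos 6: 11100 XOR 10011 = 01111
  pos 7: 11111 XOR 10011 = 01100
  pos 8: 11000 XOR 10011 = 01011
  pos 9: 10110 XOR 10011 = 00101
  pos 11: 10100 XOR 10011 = 00111
Remainder (last 4 bits) = 0111. This is the CRC / FCS.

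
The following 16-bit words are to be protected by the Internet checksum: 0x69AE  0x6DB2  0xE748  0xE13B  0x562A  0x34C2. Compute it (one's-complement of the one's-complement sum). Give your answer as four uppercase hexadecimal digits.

D52D

One's-complement addition (fold any carry out of bit 15 back into bit 0):
  0x69AE + 0x6DB2 = 0x0D760
  0xD760 + 0xE748 = 0x1BEA8 → wrap carry → 0xBEA9
  0xBEA9 + 0xE13B = 0x19FE4 → wrap carry → 0x9FE5
  0x9FE5 + 0x562A = 0x0F60F
  0xF60F + 0x34C2 = 0x12AD1 → wrap carry → 0x2AD2
One's-complement sum = 0x2AD2.
Checksum = ~0x2AD2 & 0xFFFF = 0xD52D.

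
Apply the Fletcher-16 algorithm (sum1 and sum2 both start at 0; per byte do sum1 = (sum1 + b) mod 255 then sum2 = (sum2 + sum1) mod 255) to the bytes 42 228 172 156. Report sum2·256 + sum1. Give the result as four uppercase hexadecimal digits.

4D58

Running sums (mod 255):
  after byte 0 (42): sum1=42, sum2=42
  after byte 1 (228): sum1=15, sum2=57
  after byte 2 (172): sum1=187, sum2=244
  after byte 3 (156): sum1=88, sum2=77
Checksum = sum2·256 + sum1 = 77·256 + 88 = 19800 = 0x4D58.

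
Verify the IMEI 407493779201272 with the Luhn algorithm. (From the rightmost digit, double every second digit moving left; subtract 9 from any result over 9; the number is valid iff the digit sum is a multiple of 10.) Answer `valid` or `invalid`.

valid

From the right, keep odd positions and double even positions (subtract 9 from any doubled value over 9):
  doubled (positions 2,4,...): 5 2 4 5 6 8 0 → sum 30
  kept (positions 1,3,...): 2 2 0 9 7 9 7 4 → sum 40
Total = 70.
70 mod 10 = 0, so the number is valid.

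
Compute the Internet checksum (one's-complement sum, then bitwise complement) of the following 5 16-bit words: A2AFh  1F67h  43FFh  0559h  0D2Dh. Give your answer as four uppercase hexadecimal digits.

E763

One's-complement addition (fold any carry out of bit 15 back into bit 0):
  0xA2AF + 0x1F67 = 0x0C216
  0xC216 + 0x43FF = 0x10615 → wrap carry → 0x0616
  0x0616 + 0x0559 = 0x00B6F
  0x0B6F + 0x0D2D = 0x0189C
One's-complement sum = 0x189C.
Checksum = ~0x189C & 0xFFFF = 0xE763.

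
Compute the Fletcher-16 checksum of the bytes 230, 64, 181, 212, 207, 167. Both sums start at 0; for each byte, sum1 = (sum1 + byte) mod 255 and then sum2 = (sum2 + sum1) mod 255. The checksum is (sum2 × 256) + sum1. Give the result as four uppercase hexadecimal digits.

Running sums (mod 255):
  after byte 0 (230): sum1=230, sum2=230
  after byte 1 (64): sum1=39, sum2=14
  after byte 2 (181): sum1=220, sum2=234
  after byte 3 (212): sum1=177, sum2=156
  after byte 4 (207): sum1=129, sum2=30
  after byte 5 (167): sum1=41, sum2=71
Checksum = sum2·256 + sum1 = 71·256 + 41 = 18217 = 0x4729.

4729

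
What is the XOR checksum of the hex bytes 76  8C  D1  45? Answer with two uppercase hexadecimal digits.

6E

XOR the bytes together:
  start with 0x76
  0x76 ⊕ 0x8C = 0xFA
  0xFA ⊕ 0xD1 = 0x2B
  0x2B ⊕ 0x45 = 0x6E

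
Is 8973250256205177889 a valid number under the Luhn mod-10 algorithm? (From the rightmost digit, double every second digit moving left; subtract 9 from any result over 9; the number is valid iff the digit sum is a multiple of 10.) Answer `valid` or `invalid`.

valid

From the right, keep odd positions and double even positions (subtract 9 from any doubled value over 9):
  doubled (positions 2,4,...): 7 5 2 0 3 4 1 6 9 → sum 37
  kept (positions 1,3,...): 9 8 7 5 2 5 0 2 7 8 → sum 53
Total = 90.
90 mod 10 = 0, so the number is valid.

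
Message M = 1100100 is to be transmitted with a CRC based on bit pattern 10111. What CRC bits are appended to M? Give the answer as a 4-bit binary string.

0111

Append 4 zeros: 11001000000. Divide by 10111 (XOR where the leading bit is 1):
  pos 0: 11001 XOR 10111 = 01110
  pos 1: 11100 XOR 10111 = 01011
  pos 2: 10110 XOR 10111 = 00001
  pos 6: 10000 XOR 10111 = 00111
Remainder (last 4 bits) = 0111. This is the CRC / FCS.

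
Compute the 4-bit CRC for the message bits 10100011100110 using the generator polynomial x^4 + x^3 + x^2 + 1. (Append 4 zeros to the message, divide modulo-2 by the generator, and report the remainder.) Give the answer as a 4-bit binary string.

Append 4 zeros: 101000111001100000. Divide by 11101 (XOR where the leading bit is 1):
  pos 0: 10100 XOR 11101 = 01001
  pos 1: 10010 XOR 11101 = 01111
  pos 2: 11111 XOR 11101 = 00010
  pos 5: 10110 XOR 11101 = 01011
  pos 6: 10110 XOR 11101 = 01011
  pos 7: 10111 XOR 11101 = 01010
  pos 8: 10101 XOR 11101 = 01000
  pos 9: 10000 XOR 11101 = 01101
  pos 10: 11010 XOR 11101 = 00111
  pos 12: 11100 XOR 11101 = 00001
Remainder (last 4 bits) = 0010. This is the CRC / FCS.

0010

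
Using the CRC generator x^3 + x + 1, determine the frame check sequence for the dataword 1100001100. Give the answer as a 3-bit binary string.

Append 3 zeros: 1100001100000. Divide by 1011 (XOR where the leading bit is 1):
  pos 0: 1100 XOR 1011 = 0111
  pos 1: 1110 XOR 1011 = 0101
  pos 2: 1010 XOR 1011 = 0001
  pos 5: 1110 XOR 1011 = 0101
  pos 6: 1010 XOR 1011 = 0001
  pos 9: 1000 XOR 1011 = 0011
Remainder (last 3 bits) = 011. This is the CRC / FCS.

011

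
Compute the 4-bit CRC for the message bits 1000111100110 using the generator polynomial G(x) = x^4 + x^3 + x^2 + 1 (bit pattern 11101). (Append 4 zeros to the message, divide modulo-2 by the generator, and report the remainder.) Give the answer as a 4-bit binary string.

Append 4 zeros: 10001111001100000. Divide by 11101 (XOR where the leading bit is 1):
  pos 0: 10001 XOR 11101 = 01100
  pos 1: 11001 XOR 11101 = 00100
  pos 3: 10011 XOR 11101 = 01110
  pos 4: 11100 XOR 11101 = 00001
  pos 8: 10110 XOR 11101 = 01011
  pos 9: 10110 XOR 11101 = 01011
  pos 10: 10110 XOR 11101 = 01011
  pos 11: 10110 XOR 11101 = 01011
  pos 12: 10110 XOR 11101 = 01011
Remainder (last 4 bits) = 1011. This is the CRC / FCS.

1011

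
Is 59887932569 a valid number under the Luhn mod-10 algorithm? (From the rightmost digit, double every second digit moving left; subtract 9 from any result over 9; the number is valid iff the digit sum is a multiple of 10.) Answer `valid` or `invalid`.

invalid

From the right, keep odd positions and double even positions (subtract 9 from any doubled value over 9):
  doubled (positions 2,4,...): 3 4 9 7 9 → sum 32
  kept (positions 1,3,...): 9 5 3 7 8 5 → sum 37
Total = 69.
69 mod 10 = 9, so the number is invalid.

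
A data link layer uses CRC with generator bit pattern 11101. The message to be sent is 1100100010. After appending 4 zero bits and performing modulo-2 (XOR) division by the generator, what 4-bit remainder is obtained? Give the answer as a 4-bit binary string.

Append 4 zeros: 11001000100000. Divide by 11101 (XOR where the leading bit is 1):
  pos 0: 11001 XOR 11101 = 00100
  pos 2: 10000 XOR 11101 = 01101
  pos 3: 11010 XOR 11101 = 00111
  pos 5: 11110 XOR 11101 = 00011
  pos 8: 11000 XOR 11101 = 00101
Remainder (last 4 bits) = 1010. This is the CRC / FCS.

1010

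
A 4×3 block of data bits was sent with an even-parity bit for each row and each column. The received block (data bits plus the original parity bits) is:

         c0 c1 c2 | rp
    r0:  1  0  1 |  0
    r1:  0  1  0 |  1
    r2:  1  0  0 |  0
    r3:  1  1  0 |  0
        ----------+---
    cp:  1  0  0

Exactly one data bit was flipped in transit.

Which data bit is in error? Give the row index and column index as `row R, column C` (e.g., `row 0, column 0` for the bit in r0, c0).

row 2, column 2

Recompute each row's even parity and compare to rp:
  r0: data parity 0, sent rp 0 → ok
  r1: data parity 1, sent rp 1 → ok
  r2: data parity 1, sent rp 0 → mismatch
  r3: data parity 0, sent rp 0 → ok
Recompute each column's even parity and compare to cp:
  c0: data parity 1, sent cp 1 → ok
  c1: data parity 0, sent cp 0 → ok
  c2: data parity 1, sent cp 0 → mismatch
Exactly one row (r2) and one column (c2) fail → the flipped bit is at their intersection.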